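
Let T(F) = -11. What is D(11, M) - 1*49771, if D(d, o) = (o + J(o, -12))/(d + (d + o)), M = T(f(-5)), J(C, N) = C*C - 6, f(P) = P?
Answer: -547377/11 ≈ -49762.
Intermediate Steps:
J(C, N) = -6 + C² (J(C, N) = C² - 6 = -6 + C²)
M = -11
D(d, o) = (-6 + o + o²)/(o + 2*d) (D(d, o) = (o + (-6 + o²))/(d + (d + o)) = (-6 + o + o²)/(o + 2*d))
D(11, M) - 1*49771 = (-6 - 11 + (-11)²)/(-11 + 2*11) - 1*49771 = (-6 - 11 + 121)/(-11 + 22) - 49771 = 104/11 - 49771 = -547377/11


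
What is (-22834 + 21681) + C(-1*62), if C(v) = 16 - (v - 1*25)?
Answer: -1050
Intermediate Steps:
C(v) = 41 - v (C(v) = 16 - (v - 25) = 16 - (-25 + v) = 16 + (25 - v) = 41 - v)
(-22834 + 21681) + C(-1*62) = (-22834 + 21681) + (41 - (-1)*62) = -1153 + (41 - 1*(-62)) = -1153 + (41 + 62) = -1153 + 103 = -1050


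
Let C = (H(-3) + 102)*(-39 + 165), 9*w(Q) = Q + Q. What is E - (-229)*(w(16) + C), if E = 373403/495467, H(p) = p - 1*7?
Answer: 11840891732107/4459203 ≈ 2.6554e+6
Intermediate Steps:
H(p) = -7 + p (H(p) = p - 7 = -7 + p)
w(Q) = 2*Q/9 (w(Q) = (Q + Q)/9 = (2*Q)/9 = 2*Q/9)
E = 373403/495467 (E = 373403*(1/495467) = 373403/495467 ≈ 0.75364)
C = 11592 (C = ((-7 - 3) + 102)*(-39 + 165) = (-10 + 102)*126 = 92*126 = 11592)
E - (-229)*(w(16) + C) = 373403/495467 - (-229)*((2/9)*16 + 11592) = 373403/495467 - (-229)*(32/9 + 11592) = 373403/495467 - (-229)*104360/9 = 373403/495467 - 1*(-23898440/9) = 373403/495467 + 23898440/9 = 11840891732107/4459203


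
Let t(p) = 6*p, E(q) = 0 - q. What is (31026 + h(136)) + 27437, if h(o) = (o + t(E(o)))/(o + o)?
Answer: 116921/2 ≈ 58461.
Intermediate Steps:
E(q) = -q
h(o) = -5/2 (h(o) = (o + 6*(-o))/(o + o) = (o - 6*o)/((2*o)) = (-5*o)*(1/(2*o)) = -5/2)
(31026 + h(136)) + 27437 = (31026 - 5/2) + 27437 = 62047/2 + 27437 = 116921/2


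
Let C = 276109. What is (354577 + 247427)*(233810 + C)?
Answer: 306973277676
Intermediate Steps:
(354577 + 247427)*(233810 + C) = (354577 + 247427)*(233810 + 276109) = 602004*509919 = 306973277676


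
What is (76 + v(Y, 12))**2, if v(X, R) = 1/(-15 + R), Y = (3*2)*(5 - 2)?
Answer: 51529/9 ≈ 5725.4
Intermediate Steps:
Y = 18 (Y = 6*3 = 18)
(76 + v(Y, 12))**2 = (76 + 1/(-15 + 12))**2 = (76 + 1/(-3))**2 = (76 - 1/3)**2 = (227/3)**2 = 51529/9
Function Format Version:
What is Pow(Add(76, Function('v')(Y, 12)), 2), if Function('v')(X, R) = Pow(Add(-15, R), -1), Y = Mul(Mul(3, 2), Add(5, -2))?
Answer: Rational(51529, 9) ≈ 5725.4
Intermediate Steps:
Y = 18 (Y = Mul(6, 3) = 18)
Pow(Add(76, Function('v')(Y, 12)), 2) = Pow(Add(76, Pow(Add(-15, 12), -1)), 2) = Pow(Add(76, Pow(-3, -1)), 2) = Pow(Add(76, Rational(-1, 3)), 2) = Pow(Rational(227, 3), 2) = Rational(51529, 9)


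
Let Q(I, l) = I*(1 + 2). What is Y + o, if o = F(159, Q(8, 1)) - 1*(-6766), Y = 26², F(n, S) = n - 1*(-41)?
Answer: 7642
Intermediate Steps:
Q(I, l) = 3*I (Q(I, l) = I*3 = 3*I)
F(n, S) = 41 + n (F(n, S) = n + 41 = 41 + n)
Y = 676
o = 6966 (o = (41 + 159) - 1*(-6766) = 200 + 6766 = 6966)
Y + o = 676 + 6966 = 7642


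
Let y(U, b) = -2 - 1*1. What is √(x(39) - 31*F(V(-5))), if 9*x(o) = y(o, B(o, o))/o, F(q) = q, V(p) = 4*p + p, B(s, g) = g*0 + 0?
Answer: √1178762/39 ≈ 27.839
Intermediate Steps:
B(s, g) = 0 (B(s, g) = 0 + 0 = 0)
y(U, b) = -3 (y(U, b) = -2 - 1 = -3)
V(p) = 5*p
x(o) = -1/(3*o) (x(o) = (-3/o)/9 = -1/(3*o))
√(x(39) - 31*F(V(-5))) = √(-⅓/39 - 155*(-5)) = √(-⅓*1/39 - 31*(-25)) = √(-1/117 + 775) = √(90674/117) = √1178762/39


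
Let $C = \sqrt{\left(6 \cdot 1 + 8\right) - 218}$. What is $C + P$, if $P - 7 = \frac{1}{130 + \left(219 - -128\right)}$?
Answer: $\frac{3340}{477} + 2 i \sqrt{51} \approx 7.0021 + 14.283 i$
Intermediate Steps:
$P = \frac{3340}{477}$ ($P = 7 + \frac{1}{130 + \left(219 - -128\right)} = 7 + \frac{1}{130 + \left(219 + 128\right)} = 7 + \frac{1}{130 + 347} = 7 + \frac{1}{477} = \frac{3340}{477} \approx 7.0021$)
$C = 2 i \sqrt{51}$ ($C = \sqrt{\left(6 + 8\right) - 218} = \sqrt{14 - 218} = \sqrt{-204} = 2 i \sqrt{51} \approx 14.283 i$)
$C + P = 2 i \sqrt{51} + \frac{3340}{477} = \frac{3340}{477} + 2 i \sqrt{51}$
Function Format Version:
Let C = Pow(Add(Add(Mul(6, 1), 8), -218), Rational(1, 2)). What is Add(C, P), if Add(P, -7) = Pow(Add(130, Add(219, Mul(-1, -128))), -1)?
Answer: Add(Rational(3340, 477), Mul(2, I, Pow(51, Rational(1, 2)))) ≈ Add(7.0021, Mul(14.283, I))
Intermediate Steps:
P = Rational(3340, 477) (P = Add(7, Pow(Add(130, Add(219, Mul(-1, -128))), -1)) = Add(7, Pow(Add(130, Add(219, 128)), -1)) = Add(7, Pow(Add(130, 347), -1)) = Add(7, Pow(477, -1)) = Add(7, Rational(1, 477)) = Rational(3340, 477) ≈ 7.0021)
C = Mul(2, I, Pow(51, Rational(1, 2))) (C = Pow(Add(Add(6, 8), -218), Rational(1, 2)) = Pow(Add(14, -218), Rational(1, 2)) = Pow(-204, Rational(1, 2)) = Mul(2, I, Pow(51, Rational(1, 2))) ≈ Mul(14.283, I))
Add(C, P) = Add(Mul(2, I, Pow(51, Rational(1, 2))), Rational(3340, 477)) = Add(Rational(3340, 477), Mul(2, I, Pow(51, Rational(1, 2))))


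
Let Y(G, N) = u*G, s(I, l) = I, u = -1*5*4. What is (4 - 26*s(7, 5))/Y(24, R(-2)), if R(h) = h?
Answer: 89/240 ≈ 0.37083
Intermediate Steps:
u = -20 (u = -5*4 = -20)
Y(G, N) = -20*G
(4 - 26*s(7, 5))/Y(24, R(-2)) = (4 - 26*7)/((-20*24)) = (4 - 182)/(-480) = -178*(-1/480) = 89/240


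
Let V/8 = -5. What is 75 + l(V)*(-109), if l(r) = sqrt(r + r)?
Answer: 75 - 436*I*sqrt(5) ≈ 75.0 - 974.93*I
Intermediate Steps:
V = -40 (V = 8*(-5) = -40)
l(r) = sqrt(2)*sqrt(r) (l(r) = sqrt(2*r) = sqrt(2)*sqrt(r))
75 + l(V)*(-109) = 75 + (sqrt(2)*sqrt(-40))*(-109) = 75 + (sqrt(2)*(2*I*sqrt(10)))*(-109) = 75 + (4*I*sqrt(5))*(-109) = 75 - 436*I*sqrt(5)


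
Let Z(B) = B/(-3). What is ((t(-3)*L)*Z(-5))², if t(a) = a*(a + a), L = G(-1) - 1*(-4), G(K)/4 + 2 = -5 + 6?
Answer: 0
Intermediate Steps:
G(K) = -4 (G(K) = -8 + 4*(-5 + 6) = -8 + 4*1 = -8 + 4 = -4)
L = 0 (L = -4 - 1*(-4) = -4 + 4 = 0)
Z(B) = -B/3 (Z(B) = B*(-⅓) = -B/3)
t(a) = 2*a² (t(a) = a*(2*a) = 2*a²)
((t(-3)*L)*Z(-5))² = (((2*(-3)²)*0)*(-⅓*(-5)))² = (((2*9)*0)*(5/3))² = ((18*0)*(5/3))² = (0*(5/3))² = 0² = 0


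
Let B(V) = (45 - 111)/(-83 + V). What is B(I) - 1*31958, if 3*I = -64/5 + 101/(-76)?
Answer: -3195373222/99989 ≈ -31957.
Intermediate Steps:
I = -5369/1140 (I = (-64/5 + 101/(-76))/3 = (-64*1/5 + 101*(-1/76))/3 = (-64/5 - 101/76)/3 = (1/3)*(-5369/380) = -5369/1140 ≈ -4.7096)
B(V) = -66/(-83 + V)
B(I) - 1*31958 = -66/(-83 - 5369/1140) - 1*31958 = -66/(-99989/1140) - 31958 = -66*(-1140/99989) - 31958 = 75240/99989 - 31958 = -3195373222/99989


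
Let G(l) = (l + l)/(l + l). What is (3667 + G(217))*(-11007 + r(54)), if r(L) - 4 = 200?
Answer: -39625404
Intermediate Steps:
G(l) = 1 (G(l) = (2*l)/((2*l)) = (2*l)*(1/(2*l)) = 1)
r(L) = 204 (r(L) = 4 + 200 = 204)
(3667 + G(217))*(-11007 + r(54)) = (3667 + 1)*(-11007 + 204) = 3668*(-10803) = -39625404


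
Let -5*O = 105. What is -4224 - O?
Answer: -4203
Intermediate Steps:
O = -21 (O = -1/5*105 = -21)
-4224 - O = -4224 - 1*(-21) = -4224 + 21 = -4203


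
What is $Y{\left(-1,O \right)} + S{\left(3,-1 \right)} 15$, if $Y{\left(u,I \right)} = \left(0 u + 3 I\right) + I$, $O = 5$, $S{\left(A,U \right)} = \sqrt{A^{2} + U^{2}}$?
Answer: $20 + 15 \sqrt{10} \approx 67.434$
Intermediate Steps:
$Y{\left(u,I \right)} = 4 I$ ($Y{\left(u,I \right)} = \left(0 + 3 I\right) + I = 3 I + I = 4 I$)
$Y{\left(-1,O \right)} + S{\left(3,-1 \right)} 15 = 4 \cdot 5 + \sqrt{3^{2} + \left(-1\right)^{2}} \cdot 15 = 20 + \sqrt{9 + 1} \cdot 15 = 20 + \sqrt{10} \cdot 15 = 20 + 15 \sqrt{10}$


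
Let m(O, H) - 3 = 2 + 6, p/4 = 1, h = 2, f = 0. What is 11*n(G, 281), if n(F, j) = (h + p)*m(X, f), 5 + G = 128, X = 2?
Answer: 726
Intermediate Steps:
G = 123 (G = -5 + 128 = 123)
p = 4 (p = 4*1 = 4)
m(O, H) = 11 (m(O, H) = 3 + (2 + 6) = 3 + 8 = 11)
n(F, j) = 66 (n(F, j) = (2 + 4)*11 = 6*11 = 66)
11*n(G, 281) = 11*66 = 726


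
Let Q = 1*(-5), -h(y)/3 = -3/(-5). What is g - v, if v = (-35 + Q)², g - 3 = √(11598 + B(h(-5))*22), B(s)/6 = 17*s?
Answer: -1597 + √188970/5 ≈ -1510.1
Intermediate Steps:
h(y) = -9/5 (h(y) = -(-9)/(-5) = -(-9)*(-1)/5 = -3*⅗ = -9/5)
B(s) = 102*s (B(s) = 6*(17*s) = 102*s)
Q = -5
g = 3 + √188970/5 (g = 3 + √(11598 + (102*(-9/5))*22) = 3 + √(11598 - 918/5*22) = 3 + √(11598 - 20196/5) = 3 + √(37794/5) = 3 + √188970/5 ≈ 89.941)
v = 1600 (v = (-35 - 5)² = (-40)² = 1600)
g - v = (3 + √188970/5) - 1*1600 = (3 + √188970/5) - 1600 = -1597 + √188970/5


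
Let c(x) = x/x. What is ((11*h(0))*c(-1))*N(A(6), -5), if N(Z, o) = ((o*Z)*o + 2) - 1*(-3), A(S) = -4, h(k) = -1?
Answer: 1045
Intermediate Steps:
c(x) = 1
N(Z, o) = 5 + Z*o² (N(Z, o) = ((Z*o)*o + 2) + 3 = (Z*o² + 2) + 3 = (2 + Z*o²) + 3 = 5 + Z*o²)
((11*h(0))*c(-1))*N(A(6), -5) = ((11*(-1))*1)*(5 - 4*(-5)²) = (-11*1)*(5 - 4*25) = -11*(5 - 100) = -11*(-95) = 1045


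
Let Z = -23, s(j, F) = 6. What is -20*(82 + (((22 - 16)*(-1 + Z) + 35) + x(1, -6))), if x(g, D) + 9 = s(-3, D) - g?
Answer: 620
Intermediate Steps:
x(g, D) = -3 - g (x(g, D) = -9 + (6 - g) = -3 - g)
-20*(82 + (((22 - 16)*(-1 + Z) + 35) + x(1, -6))) = -20*(82 + (((22 - 16)*(-1 - 23) + 35) + (-3 - 1*1))) = -20*(82 + ((6*(-24) + 35) + (-3 - 1))) = -20*(82 + ((-144 + 35) - 4)) = -20*(82 + (-109 - 4)) = -20*(82 - 113) = -20*(-31) = 620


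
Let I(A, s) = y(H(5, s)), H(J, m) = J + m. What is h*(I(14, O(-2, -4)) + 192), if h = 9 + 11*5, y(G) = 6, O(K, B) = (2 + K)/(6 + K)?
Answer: 12672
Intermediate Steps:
O(K, B) = (2 + K)/(6 + K)
I(A, s) = 6
h = 64 (h = 9 + 55 = 64)
h*(I(14, O(-2, -4)) + 192) = 64*(6 + 192) = 64*198 = 12672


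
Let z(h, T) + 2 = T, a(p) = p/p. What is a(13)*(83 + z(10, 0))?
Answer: 81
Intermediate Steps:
a(p) = 1
z(h, T) = -2 + T
a(13)*(83 + z(10, 0)) = 1*(83 + (-2 + 0)) = 1*(83 - 2) = 1*81 = 81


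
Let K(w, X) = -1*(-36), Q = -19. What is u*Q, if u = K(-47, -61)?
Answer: -684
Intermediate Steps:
K(w, X) = 36
u = 36
u*Q = 36*(-19) = -684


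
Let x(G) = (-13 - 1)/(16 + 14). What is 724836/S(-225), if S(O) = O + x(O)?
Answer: -5436270/1691 ≈ -3214.8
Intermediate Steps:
x(G) = -7/15 (x(G) = -14/30 = -14*1/30 = -7/15)
S(O) = -7/15 + O (S(O) = O - 7/15 = -7/15 + O)
724836/S(-225) = 724836/(-7/15 - 225) = 724836/(-3382/15) = 724836*(-15/3382) = -5436270/1691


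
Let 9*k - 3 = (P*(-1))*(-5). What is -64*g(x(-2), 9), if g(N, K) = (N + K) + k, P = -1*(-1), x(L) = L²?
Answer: -8000/9 ≈ -888.89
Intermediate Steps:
P = 1
k = 8/9 (k = ⅓ + ((1*(-1))*(-5))/9 = ⅓ + (-1*(-5))/9 = ⅓ + (⅑)*5 = ⅓ + 5/9 = 8/9 ≈ 0.88889)
g(N, K) = 8/9 + K + N (g(N, K) = (N + K) + 8/9 = (K + N) + 8/9 = 8/9 + K + N)
-64*g(x(-2), 9) = -64*(8/9 + 9 + (-2)²) = -64*(8/9 + 9 + 4) = -64*125/9 = -8000/9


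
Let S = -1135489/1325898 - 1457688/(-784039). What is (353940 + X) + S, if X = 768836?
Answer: 1167189280282436825/1039555742022 ≈ 1.1228e+6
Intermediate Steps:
S = 1042477943753/1039555742022 (S = -1135489*1/1325898 - 1457688*(-1/784039) = -1135489/1325898 + 1457688/784039 = 1042477943753/1039555742022 ≈ 1.0028)
(353940 + X) + S = (353940 + 768836) + 1042477943753/1039555742022 = 1122776 + 1042477943753/1039555742022 = 1167189280282436825/1039555742022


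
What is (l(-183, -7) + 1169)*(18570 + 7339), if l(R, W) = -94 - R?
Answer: 32593522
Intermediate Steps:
(l(-183, -7) + 1169)*(18570 + 7339) = ((-94 - 1*(-183)) + 1169)*(18570 + 7339) = ((-94 + 183) + 1169)*25909 = (89 + 1169)*25909 = 1258*25909 = 32593522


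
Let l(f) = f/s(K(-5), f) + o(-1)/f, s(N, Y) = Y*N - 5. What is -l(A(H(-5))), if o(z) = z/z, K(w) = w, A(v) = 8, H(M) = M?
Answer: 19/360 ≈ 0.052778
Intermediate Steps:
o(z) = 1
s(N, Y) = -5 + N*Y (s(N, Y) = N*Y - 5 = -5 + N*Y)
l(f) = 1/f + f/(-5 - 5*f) (l(f) = f/(-5 - 5*f) + 1/f = 1/f + f/(-5 - 5*f))
-l(A(H(-5))) = -(1 + 8 - ⅕*8²)/(8*(1 + 8)) = -(1 + 8 - ⅕*64)/(8*9) = -(1 + 8 - 64/5)/(8*9) = -(-19)/(8*9*5) = -1*(-19/360) = 19/360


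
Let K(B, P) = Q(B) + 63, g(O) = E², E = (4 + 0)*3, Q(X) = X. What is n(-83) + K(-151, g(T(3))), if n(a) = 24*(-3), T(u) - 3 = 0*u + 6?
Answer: -160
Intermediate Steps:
E = 12 (E = 4*3 = 12)
T(u) = 9 (T(u) = 3 + (0*u + 6) = 3 + (0 + 6) = 3 + 6 = 9)
g(O) = 144 (g(O) = 12² = 144)
K(B, P) = 63 + B (K(B, P) = B + 63 = 63 + B)
n(a) = -72
n(-83) + K(-151, g(T(3))) = -72 + (63 - 151) = -72 - 88 = -160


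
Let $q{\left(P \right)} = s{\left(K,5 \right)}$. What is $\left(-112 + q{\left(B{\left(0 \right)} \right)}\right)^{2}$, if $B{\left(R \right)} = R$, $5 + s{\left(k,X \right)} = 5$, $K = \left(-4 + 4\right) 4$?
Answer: $12544$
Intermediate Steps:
$K = 0$ ($K = 0 \cdot 4 = 0$)
$s{\left(k,X \right)} = 0$ ($s{\left(k,X \right)} = -5 + 5 = 0$)
$q{\left(P \right)} = 0$
$\left(-112 + q{\left(B{\left(0 \right)} \right)}\right)^{2} = \left(-112 + 0\right)^{2} = \left(-112\right)^{2} = 12544$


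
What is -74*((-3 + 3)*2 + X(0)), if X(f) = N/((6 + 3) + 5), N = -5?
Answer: 185/7 ≈ 26.429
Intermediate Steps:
X(f) = -5/14 (X(f) = -5/((6 + 3) + 5) = -5/(9 + 5) = -5/14)
-74*((-3 + 3)*2 + X(0)) = -74*((-3 + 3)*2 - 5/14) = -74*(0*2 - 5/14) = -74*(0 - 5/14) = -74*(-5/14) = 185/7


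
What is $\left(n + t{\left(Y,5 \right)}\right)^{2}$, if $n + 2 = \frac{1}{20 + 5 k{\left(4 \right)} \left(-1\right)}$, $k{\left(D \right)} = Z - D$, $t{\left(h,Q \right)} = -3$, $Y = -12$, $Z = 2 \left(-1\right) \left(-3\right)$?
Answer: $\frac{2401}{100} \approx 24.01$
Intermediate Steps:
$Z = 6$ ($Z = \left(-2\right) \left(-3\right) = 6$)
$k{\left(D \right)} = 6 - D$
$n = - \frac{19}{10}$ ($n = -2 + \frac{1}{20 + 5 \left(6 - 4\right) \left(-1\right)} = -2 + \frac{1}{20 + 5 \cdot 2 \left(-1\right)} = -2 + \frac{1}{20 + 10 \left(-1\right)} = -2 + \frac{1}{20 - 10} = -2 + \frac{1}{10} = - \frac{19}{10} \approx -1.9$)
$\left(n + t{\left(Y,5 \right)}\right)^{2} = \left(- \frac{19}{10} - 3\right)^{2} = \left(- \frac{49}{10}\right)^{2} = \frac{2401}{100}$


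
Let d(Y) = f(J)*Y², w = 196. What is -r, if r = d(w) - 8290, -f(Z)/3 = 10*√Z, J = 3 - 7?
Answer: 8290 + 2304960*I ≈ 8290.0 + 2.305e+6*I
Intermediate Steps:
J = -4
f(Z) = -30*√Z
d(Y) = -60*I*Y² (d(Y) = (-60*I)*Y² = -60*I*Y²)
r = -8290 - 2304960*I (r = -60*I*196² - 8290 = -60*I*38416 - 8290 = -2304960*I - 8290 = -8290 - 2304960*I ≈ -8290.0 - 2.305e+6*I)
-r = -(-8290 - 2304960*I) = 8290 + 2304960*I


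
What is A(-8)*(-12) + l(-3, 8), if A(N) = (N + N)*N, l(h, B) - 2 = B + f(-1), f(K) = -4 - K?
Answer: -1529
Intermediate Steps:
l(h, B) = -1 + B (l(h, B) = 2 + (B + (-4 - 1*(-1))) = 2 + (B + (-4 + 1)) = 2 + (B - 3) = 2 + (-3 + B) = -1 + B)
A(N) = 2*N² (A(N) = (2*N)*N = 2*N²)
A(-8)*(-12) + l(-3, 8) = (2*(-8)²)*(-12) + (-1 + 8) = (2*64)*(-12) + 7 = 128*(-12) + 7 = -1536 + 7 = -1529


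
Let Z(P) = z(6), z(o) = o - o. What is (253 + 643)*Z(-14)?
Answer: 0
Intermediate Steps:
z(o) = 0
Z(P) = 0
(253 + 643)*Z(-14) = (253 + 643)*0 = 896*0 = 0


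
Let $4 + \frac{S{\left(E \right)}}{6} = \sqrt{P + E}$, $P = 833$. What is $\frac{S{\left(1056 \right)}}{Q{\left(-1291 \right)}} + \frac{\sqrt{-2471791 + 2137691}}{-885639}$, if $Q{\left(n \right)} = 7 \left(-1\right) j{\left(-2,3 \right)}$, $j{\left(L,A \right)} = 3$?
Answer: $\frac{8}{7} - \frac{2 \sqrt{1889}}{7} - \frac{10 i \sqrt{3341}}{885639} \approx -11.275 - 0.00065265 i$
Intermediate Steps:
$Q{\left(n \right)} = -21$ ($Q{\left(n \right)} = 7 \left(-1\right) 3 = \left(-7\right) 3 = -21$)
$S{\left(E \right)} = -24 + 6 \sqrt{833 + E}$
$\frac{S{\left(1056 \right)}}{Q{\left(-1291 \right)}} + \frac{\sqrt{-2471791 + 2137691}}{-885639} = \frac{-24 + 6 \sqrt{833 + 1056}}{-21} + \frac{\sqrt{-2471791 + 2137691}}{-885639} = \left(-24 + 6 \sqrt{1889}\right) \left(- \frac{1}{21}\right) + \sqrt{-334100} \left(- \frac{1}{885639}\right) = \left(\frac{8}{7} - \frac{2 \sqrt{1889}}{7}\right) + 10 i \sqrt{3341} \left(- \frac{1}{885639}\right) = \left(\frac{8}{7} - \frac{2 \sqrt{1889}}{7}\right) - \frac{10 i \sqrt{3341}}{885639} = \frac{8}{7} - \frac{2 \sqrt{1889}}{7} - \frac{10 i \sqrt{3341}}{885639}$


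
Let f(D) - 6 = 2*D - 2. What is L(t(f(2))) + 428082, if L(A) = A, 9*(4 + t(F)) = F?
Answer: 3852710/9 ≈ 4.2808e+5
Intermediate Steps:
f(D) = 4 + 2*D (f(D) = 6 + (2*D - 2) = 6 + (-2 + 2*D) = 4 + 2*D)
t(F) = -4 + F/9
L(t(f(2))) + 428082 = (-4 + (4 + 2*2)/9) + 428082 = (-4 + (4 + 4)/9) + 428082 = (-4 + (1/9)*8) + 428082 = (-4 + 8/9) + 428082 = -28/9 + 428082 = 3852710/9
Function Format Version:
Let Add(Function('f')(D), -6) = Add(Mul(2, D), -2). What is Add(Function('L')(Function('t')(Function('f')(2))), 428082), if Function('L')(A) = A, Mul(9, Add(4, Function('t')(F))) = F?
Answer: Rational(3852710, 9) ≈ 4.2808e+5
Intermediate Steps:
Function('f')(D) = Add(4, Mul(2, D)) (Function('f')(D) = Add(6, Add(Mul(2, D), -2)) = Add(6, Add(-2, Mul(2, D))) = Add(4, Mul(2, D)))
Function('t')(F) = Add(-4, Mul(Rational(1, 9), F))
Add(Function('L')(Function('t')(Function('f')(2))), 428082) = Add(Add(-4, Mul(Rational(1, 9), Add(4, Mul(2, 2)))), 428082) = Add(Add(-4, Mul(Rational(1, 9), Add(4, 4))), 428082) = Add(Add(-4, Mul(Rational(1, 9), 8)), 428082) = Add(Add(-4, Rational(8, 9)), 428082) = Add(Rational(-28, 9), 428082) = Rational(3852710, 9)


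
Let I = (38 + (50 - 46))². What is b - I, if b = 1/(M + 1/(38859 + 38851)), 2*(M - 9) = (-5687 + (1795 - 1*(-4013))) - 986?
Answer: -29026821143/16455092 ≈ -1764.0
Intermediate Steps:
M = -847/2 (M = 9 + ((-5687 + (1795 - 1*(-4013))) - 986)/2 = 9 + ((-5687 + (1795 + 4013)) - 986)/2 = 9 + ((-5687 + 5808) - 986)/2 = 9 + (121 - 986)/2 = 9 + (½)*(-865) = 9 - 865/2 = -847/2 ≈ -423.50)
I = 1764 (I = (38 + 4)² = 42² = 1764)
b = -38855/16455092 (b = 1/(-847/2 + 1/(38859 + 38851)) = 1/(-847/2 + 1/77710) = 1/(-16455092/38855) = -38855/16455092 ≈ -0.0023613)
b - I = -38855/16455092 - 1*1764 = -38855/16455092 - 1764 = -29026821143/16455092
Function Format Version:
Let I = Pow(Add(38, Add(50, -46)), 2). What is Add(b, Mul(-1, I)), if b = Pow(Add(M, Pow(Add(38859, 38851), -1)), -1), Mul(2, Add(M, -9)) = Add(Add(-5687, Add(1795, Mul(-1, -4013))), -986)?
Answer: Rational(-29026821143, 16455092) ≈ -1764.0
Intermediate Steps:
M = Rational(-847, 2) (M = Add(9, Mul(Rational(1, 2), Add(Add(-5687, Add(1795, Mul(-1, -4013))), -986))) = Add(9, Mul(Rational(1, 2), Add(Add(-5687, Add(1795, 4013)), -986))) = Add(9, Mul(Rational(1, 2), Add(Add(-5687, 5808), -986))) = Add(9, Mul(Rational(1, 2), Add(121, -986))) = Add(9, Mul(Rational(1, 2), -865)) = Add(9, Rational(-865, 2)) = Rational(-847, 2) ≈ -423.50)
I = 1764 (I = Pow(Add(38, 4), 2) = Pow(42, 2) = 1764)
b = Rational(-38855, 16455092) (b = Pow(Add(Rational(-847, 2), Pow(Add(38859, 38851), -1)), -1) = Pow(Add(Rational(-847, 2), Pow(77710, -1)), -1) = Pow(Add(Rational(-847, 2), Rational(1, 77710)), -1) = Pow(Rational(-16455092, 38855), -1) = Rational(-38855, 16455092) ≈ -0.0023613)
Add(b, Mul(-1, I)) = Add(Rational(-38855, 16455092), Mul(-1, 1764)) = Add(Rational(-38855, 16455092), -1764) = Rational(-29026821143, 16455092)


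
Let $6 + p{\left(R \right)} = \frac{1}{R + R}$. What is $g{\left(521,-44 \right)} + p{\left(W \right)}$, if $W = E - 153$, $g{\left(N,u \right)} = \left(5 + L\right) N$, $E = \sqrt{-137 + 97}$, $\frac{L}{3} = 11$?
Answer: $\frac{928205063}{46898} - \frac{i \sqrt{10}}{23449} \approx 19792.0 - 0.00013486 i$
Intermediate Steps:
$L = 33$ ($L = 3 \cdot 11 = 33$)
$E = 2 i \sqrt{10}$ ($E = \sqrt{-40} = 2 i \sqrt{10} \approx 6.3246 i$)
$g{\left(N,u \right)} = 38 N$ ($g{\left(N,u \right)} = \left(5 + 33\right) N = 38 N$)
$W = -153 + 2 i \sqrt{10}$ ($W = 2 i \sqrt{10} - 153 = -153 + 2 i \sqrt{10} \approx -153.0 + 6.3246 i$)
$p{\left(R \right)} = -6 + \frac{1}{2 R}$ ($p{\left(R \right)} = -6 + \frac{1}{R + R} = -6 + \frac{1}{2 R}$)
$g{\left(521,-44 \right)} + p{\left(W \right)} = 38 \cdot 521 - \left(6 - \frac{1}{2 \left(-153 + 2 i \sqrt{10}\right)}\right) = 19798 - \left(6 - \frac{1}{2 \left(-153 + 2 i \sqrt{10}\right)}\right) = 19792 + \frac{1}{2 \left(-153 + 2 i \sqrt{10}\right)}$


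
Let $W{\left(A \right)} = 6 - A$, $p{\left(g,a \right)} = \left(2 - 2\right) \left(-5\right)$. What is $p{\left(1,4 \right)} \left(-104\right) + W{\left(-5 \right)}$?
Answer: $11$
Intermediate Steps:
$p{\left(g,a \right)} = 0$ ($p{\left(g,a \right)} = 0 \left(-5\right) = 0$)
$p{\left(1,4 \right)} \left(-104\right) + W{\left(-5 \right)} = 0 \left(-104\right) + \left(6 - -5\right) = 0 + \left(6 + 5\right) = 0 + 11 = 11$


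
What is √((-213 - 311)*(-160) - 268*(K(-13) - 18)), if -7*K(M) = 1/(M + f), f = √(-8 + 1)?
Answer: √(88664 - 268/(91 - 7*I*√7)) ≈ 297.76 - 0.001*I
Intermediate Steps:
f = I*√7 (f = √(-7) = I*√7 ≈ 2.6458*I)
K(M) = -1/(7*(M + I*√7))
√((-213 - 311)*(-160) - 268*(K(-13) - 18)) = √((-213 - 311)*(-160) - 268*(-1/(7*(-13) + 7*I*√7) - 18)) = √(-524*(-160) - 268*(-1/(-91 + 7*I*√7) - 18)) = √(83840 - 268*(-18 - 1/(-91 + 7*I*√7))) = √(83840 + (4824 + 268/(-91 + 7*I*√7))) = √(88664 + 268/(-91 + 7*I*√7))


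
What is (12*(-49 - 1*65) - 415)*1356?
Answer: -2417748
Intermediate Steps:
(12*(-49 - 1*65) - 415)*1356 = (12*(-49 - 65) - 415)*1356 = (12*(-114) - 415)*1356 = (-1368 - 415)*1356 = -1783*1356 = -2417748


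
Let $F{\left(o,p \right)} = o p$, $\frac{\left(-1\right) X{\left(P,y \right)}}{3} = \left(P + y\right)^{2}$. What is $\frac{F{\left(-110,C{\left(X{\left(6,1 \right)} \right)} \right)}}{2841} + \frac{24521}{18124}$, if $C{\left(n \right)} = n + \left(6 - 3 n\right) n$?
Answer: $\frac{43787606667}{17163428} \approx 2551.2$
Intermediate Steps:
$X{\left(P,y \right)} = - 3 \left(P + y\right)^{2}$
$C{\left(n \right)} = n + n \left(6 - 3 n\right)$
$\frac{F{\left(-110,C{\left(X{\left(6,1 \right)} \right)} \right)}}{2841} + \frac{24521}{18124} = \frac{\left(-110\right) - 3 \left(6 + 1\right)^{2} \left(7 - 3 \left(- 3 \left(6 + 1\right)^{2}\right)\right)}{2841} + \frac{24521}{18124} = - 110 - 3 \cdot 7^{2} \left(7 - 3 \left(- 3 \cdot 7^{2}\right)\right) \frac{1}{2841} + 24521 \cdot \frac{1}{18124} = - 110 \left(-3\right) 49 \left(7 - 3 \left(\left(-3\right) 49\right)\right) \frac{1}{2841} + \frac{24521}{18124} = - 110 \left(- 147 \left(7 - -441\right)\right) \frac{1}{2841} + \frac{24521}{18124} = - 110 \left(- 147 \left(7 + 441\right)\right) \frac{1}{2841} + \frac{24521}{18124} = - 110 \left(\left(-147\right) 448\right) \frac{1}{2841} + \frac{24521}{18124} = \left(-110\right) \left(-65856\right) \frac{1}{2841} + \frac{24521}{18124} = 7244160 \cdot \frac{1}{2841} + \frac{24521}{18124} = \frac{2414720}{947} + \frac{24521}{18124} = \frac{43787606667}{17163428}$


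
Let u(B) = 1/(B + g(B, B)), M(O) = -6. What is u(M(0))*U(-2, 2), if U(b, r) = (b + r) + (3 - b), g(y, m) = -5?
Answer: -5/11 ≈ -0.45455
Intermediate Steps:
U(b, r) = 3 + r
u(B) = 1/(-5 + B) (u(B) = 1/(B - 5) = 1/(-5 + B))
u(M(0))*U(-2, 2) = (3 + 2)/(-5 - 6) = 5/(-11) = -1/11*5 = -5/11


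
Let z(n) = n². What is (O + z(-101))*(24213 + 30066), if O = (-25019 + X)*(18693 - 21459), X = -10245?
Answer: 5294939518575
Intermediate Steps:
O = 97540224 (O = (-25019 - 10245)*(18693 - 21459) = -35264*(-2766) = 97540224)
(O + z(-101))*(24213 + 30066) = (97540224 + (-101)²)*(24213 + 30066) = (97540224 + 10201)*54279 = 97550425*54279 = 5294939518575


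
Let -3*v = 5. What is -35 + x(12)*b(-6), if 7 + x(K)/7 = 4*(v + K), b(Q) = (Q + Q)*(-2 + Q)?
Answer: 23037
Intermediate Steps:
v = -5/3 (v = -⅓*5 = -5/3 ≈ -1.6667)
b(Q) = 2*Q*(-2 + Q) (b(Q) = (2*Q)*(-2 + Q) = 2*Q*(-2 + Q))
x(K) = -287/3 + 28*K (x(K) = -49 + 7*(4*(-5/3 + K)) = -49 + 7*(-20/3 + 4*K) = -49 + (-140/3 + 28*K) = -287/3 + 28*K)
-35 + x(12)*b(-6) = -35 + (-287/3 + 28*12)*(2*(-6)*(-2 - 6)) = -35 + (-287/3 + 336)*(2*(-6)*(-8)) = -35 + (721/3)*96 = -35 + 23072 = 23037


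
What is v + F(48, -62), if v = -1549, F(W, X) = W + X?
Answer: -1563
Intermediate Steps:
v + F(48, -62) = -1549 + (48 - 62) = -1549 - 14 = -1563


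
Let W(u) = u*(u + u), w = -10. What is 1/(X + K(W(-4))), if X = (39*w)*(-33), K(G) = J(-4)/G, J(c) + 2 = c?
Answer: 16/205917 ≈ 7.7701e-5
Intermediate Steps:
J(c) = -2 + c
W(u) = 2*u² (W(u) = u*(2*u) = 2*u²)
K(G) = -6/G (K(G) = (-2 - 4)/G = -6/G)
X = 12870 (X = (39*(-10))*(-33) = -390*(-33) = 12870)
1/(X + K(W(-4))) = 1/(12870 - 6/(2*(-4)²)) = 1/(12870 - 6/(2*16)) = 1/(12870 - 6/32) = 1/(12870 - 6*1/32) = 1/(12870 - 3/16) = 1/(205917/16) = 16/205917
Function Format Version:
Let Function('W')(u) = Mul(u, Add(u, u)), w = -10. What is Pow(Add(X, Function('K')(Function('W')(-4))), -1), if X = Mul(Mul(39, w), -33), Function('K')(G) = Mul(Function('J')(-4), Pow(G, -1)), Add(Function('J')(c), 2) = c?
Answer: Rational(16, 205917) ≈ 7.7701e-5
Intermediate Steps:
Function('J')(c) = Add(-2, c)
Function('W')(u) = Mul(2, Pow(u, 2)) (Function('W')(u) = Mul(u, Mul(2, u)) = Mul(2, Pow(u, 2)))
Function('K')(G) = Mul(-6, Pow(G, -1)) (Function('K')(G) = Mul(Add(-2, -4), Pow(G, -1)) = Mul(-6, Pow(G, -1)))
X = 12870 (X = Mul(Mul(39, -10), -33) = Mul(-390, -33) = 12870)
Pow(Add(X, Function('K')(Function('W')(-4))), -1) = Pow(Add(12870, Mul(-6, Pow(Mul(2, Pow(-4, 2)), -1))), -1) = Pow(Add(12870, Mul(-6, Pow(Mul(2, 16), -1))), -1) = Pow(Add(12870, Mul(-6, Pow(32, -1))), -1) = Pow(Add(12870, Mul(-6, Rational(1, 32))), -1) = Pow(Add(12870, Rational(-3, 16)), -1) = Pow(Rational(205917, 16), -1) = Rational(16, 205917)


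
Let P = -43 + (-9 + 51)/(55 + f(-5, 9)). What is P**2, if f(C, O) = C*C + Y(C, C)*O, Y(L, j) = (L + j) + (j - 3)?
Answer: 3182656/1681 ≈ 1893.3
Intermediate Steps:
Y(L, j) = -3 + L + 2*j (Y(L, j) = (L + j) + (-3 + j) = -3 + L + 2*j)
f(C, O) = C**2 + O*(-3 + 3*C) (f(C, O) = C*C + (-3 + C + 2*C)*O = C**2 + (-3 + 3*C)*O = C**2 + O*(-3 + 3*C))
P = -1784/41 (P = -43 + (-9 + 51)/(55 + ((-5)**2 + 3*9*(-1 - 5))) = -43 + 42/(55 + (25 + 3*9*(-6))) = -43 + 42/(55 + (25 - 162)) = -43 + 42/(55 - 137) = -43 + 42/(-82) = -43 + 42*(-1/82) = -43 - 21/41 = -1784/41 ≈ -43.512)
P**2 = (-1784/41)**2 = 3182656/1681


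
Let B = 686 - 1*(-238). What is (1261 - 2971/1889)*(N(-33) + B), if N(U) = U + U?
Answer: 2041231764/1889 ≈ 1.0806e+6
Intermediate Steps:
N(U) = 2*U
B = 924 (B = 686 + 238 = 924)
(1261 - 2971/1889)*(N(-33) + B) = (1261 - 2971/1889)*(2*(-33) + 924) = (1261 - 2971*1/1889)*(-66 + 924) = (1261 - 2971/1889)*858 = (2379058/1889)*858 = 2041231764/1889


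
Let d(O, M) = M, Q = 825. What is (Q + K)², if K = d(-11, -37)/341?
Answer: 79122938944/116281 ≈ 6.8045e+5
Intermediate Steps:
K = -37/341 ≈ -0.10850
(Q + K)² = (825 - 37/341)² = (281288/341)² = 79122938944/116281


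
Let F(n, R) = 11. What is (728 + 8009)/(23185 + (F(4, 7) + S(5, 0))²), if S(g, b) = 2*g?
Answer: 8737/23626 ≈ 0.36980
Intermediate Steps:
(728 + 8009)/(23185 + (F(4, 7) + S(5, 0))²) = (728 + 8009)/(23185 + (11 + 2*5)²) = 8737/(23185 + (11 + 10)²) = 8737/(23185 + 21²) = 8737/(23185 + 441) = 8737/23626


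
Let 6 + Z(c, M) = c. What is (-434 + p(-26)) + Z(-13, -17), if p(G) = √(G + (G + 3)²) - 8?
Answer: -461 + √503 ≈ -438.57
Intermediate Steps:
Z(c, M) = -6 + c
p(G) = -8 + √(G + (3 + G)²) (p(G) = √(G + (3 + G)²) - 8 = -8 + √(G + (3 + G)²))
(-434 + p(-26)) + Z(-13, -17) = (-434 + (-8 + √(-26 + (3 - 26)²))) + (-6 - 13) = (-434 + (-8 + √(-26 + (-23)²))) - 19 = (-434 + (-8 + √(-26 + 529))) - 19 = (-434 + (-8 + √503)) - 19 = (-442 + √503) - 19 = -461 + √503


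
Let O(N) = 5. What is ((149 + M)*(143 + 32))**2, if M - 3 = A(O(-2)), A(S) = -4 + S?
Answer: 716900625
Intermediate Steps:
M = 4 (M = 3 + (-4 + 5) = 3 + 1 = 4)
((149 + M)*(143 + 32))**2 = ((149 + 4)*(143 + 32))**2 = (153*175)**2 = 26775**2 = 716900625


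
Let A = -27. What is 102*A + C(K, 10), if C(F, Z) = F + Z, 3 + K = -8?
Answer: -2755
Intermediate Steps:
K = -11 (K = -3 - 8 = -11)
102*A + C(K, 10) = 102*(-27) + (-11 + 10) = -2754 - 1 = -2755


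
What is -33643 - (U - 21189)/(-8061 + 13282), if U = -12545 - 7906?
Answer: -175608463/5221 ≈ -33635.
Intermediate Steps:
U = -20451
-33643 - (U - 21189)/(-8061 + 13282) = -33643 - (-20451 - 21189)/(-8061 + 13282) = -33643 - (-41640)/5221 = -33643 - 1*(-41640/5221) = -33643 + 41640/5221 = -175608463/5221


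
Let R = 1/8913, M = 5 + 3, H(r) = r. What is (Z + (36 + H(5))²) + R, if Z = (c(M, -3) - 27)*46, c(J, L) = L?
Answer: 2682814/8913 ≈ 301.00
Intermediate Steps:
M = 8
R = 1/8913 ≈ 0.00011220
Z = -1380 (Z = (-3 - 27)*46 = -30*46 = -1380)
(Z + (36 + H(5))²) + R = (-1380 + (36 + 5)²) + 1/8913 = (-1380 + 41²) + 1/8913 = (-1380 + 1681) + 1/8913 = 301 + 1/8913 = 2682814/8913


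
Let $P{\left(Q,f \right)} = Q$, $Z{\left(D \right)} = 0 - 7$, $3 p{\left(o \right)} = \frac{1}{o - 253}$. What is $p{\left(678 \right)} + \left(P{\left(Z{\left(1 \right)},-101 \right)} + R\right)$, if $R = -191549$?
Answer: $- \frac{244233899}{1275} \approx -1.9156 \cdot 10^{5}$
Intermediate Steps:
$p{\left(o \right)} = \frac{1}{3 \left(-253 + o\right)}$ ($p{\left(o \right)} = \frac{1}{3 \left(o - 253\right)} = \frac{1}{3 \left(-253 + o\right)}$)
$Z{\left(D \right)} = -7$
$p{\left(678 \right)} + \left(P{\left(Z{\left(1 \right)},-101 \right)} + R\right) = \frac{1}{3 \left(-253 + 678\right)} - 191556 = \frac{1}{3 \cdot 425} - 191556 = \frac{1}{3} \cdot \frac{1}{425} - 191556 = \frac{1}{1275} - 191556 = - \frac{244233899}{1275}$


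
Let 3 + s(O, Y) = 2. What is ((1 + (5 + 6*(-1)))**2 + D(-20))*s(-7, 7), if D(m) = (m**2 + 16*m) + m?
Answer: -60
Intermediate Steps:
s(O, Y) = -1 (s(O, Y) = -3 + 2 = -1)
D(m) = m**2 + 17*m
((1 + (5 + 6*(-1)))**2 + D(-20))*s(-7, 7) = ((1 + (5 + 6*(-1)))**2 - 20*(17 - 20))*(-1) = ((1 + (5 - 6))**2 - 20*(-3))*(-1) = ((1 - 1)**2 + 60)*(-1) = (0**2 + 60)*(-1) = (0 + 60)*(-1) = 60*(-1) = -60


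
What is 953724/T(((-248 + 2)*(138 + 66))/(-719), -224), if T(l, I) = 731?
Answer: 953724/731 ≈ 1304.7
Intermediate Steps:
953724/T(((-248 + 2)*(138 + 66))/(-719), -224) = 953724/731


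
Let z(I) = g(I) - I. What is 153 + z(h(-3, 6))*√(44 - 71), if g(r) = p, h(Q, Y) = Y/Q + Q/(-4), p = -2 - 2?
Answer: 153 - 33*I*√3/4 ≈ 153.0 - 14.289*I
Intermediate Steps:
p = -4
h(Q, Y) = -Q/4 + Y/Q (h(Q, Y) = Y/Q + Q*(-¼) = Y/Q - Q/4 = -Q/4 + Y/Q)
g(r) = -4
z(I) = -4 - I
153 + z(h(-3, 6))*√(44 - 71) = 153 + (-4 - (-¼*(-3) + 6/(-3)))*√(44 - 71) = 153 + (-4 - (¾ + 6*(-⅓)))*√(-27) = 153 + (-4 - (¾ - 2))*(3*I*√3) = 153 + (-4 - 1*(-5/4))*(3*I*√3) = 153 + (-4 + 5/4)*(3*I*√3) = 153 - 33*I*√3/4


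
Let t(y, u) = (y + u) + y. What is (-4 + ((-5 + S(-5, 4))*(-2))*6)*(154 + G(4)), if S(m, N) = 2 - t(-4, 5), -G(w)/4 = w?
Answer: -552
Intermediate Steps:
t(y, u) = u + 2*y (t(y, u) = (u + y) + y = u + 2*y)
G(w) = -4*w
S(m, N) = 5 (S(m, N) = 2 - (5 + 2*(-4)) = 2 - (5 - 8) = 2 - 1*(-3) = 2 + 3 = 5)
(-4 + ((-5 + S(-5, 4))*(-2))*6)*(154 + G(4)) = (-4 + ((-5 + 5)*(-2))*6)*(154 - 4*4) = (-4 + (0*(-2))*6)*(154 - 16) = (-4 + 0*6)*138 = (-4 + 0)*138 = -4*138 = -552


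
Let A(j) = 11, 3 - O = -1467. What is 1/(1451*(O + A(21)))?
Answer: 1/2148931 ≈ 4.6535e-7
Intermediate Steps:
O = 1470 (O = 3 - 1*(-1467) = 3 + 1467 = 1470)
1/(1451*(O + A(21))) = 1/(1451*(1470 + 11)) = 1/(1451*1481) = 1/2148931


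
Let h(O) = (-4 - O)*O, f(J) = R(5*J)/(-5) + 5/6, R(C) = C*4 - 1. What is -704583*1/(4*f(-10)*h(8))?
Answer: 3522915/78784 ≈ 44.716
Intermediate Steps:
R(C) = -1 + 4*C (R(C) = 4*C - 1 = -1 + 4*C)
f(J) = 31/30 - 4*J (f(J) = (-1 + 4*(5*J))/(-5) + 5/6 = (-1 + 20*J)*(-⅕) + 5*(⅙) = (⅕ - 4*J) + ⅚ = 31/30 - 4*J)
h(O) = O*(-4 - O)
-704583*1/(4*f(-10)*h(8)) = -704583*(-1/(32*(4 + 8)*(31/30 - 4*(-10)))) = -704583*(-1/(384*(31/30 + 40))) = -704583/(((1231/30)*4)*(-96)) = -704583/((2462/15)*(-96)) = -704583/(-78784/5) = -704583*(-5/78784) = 3522915/78784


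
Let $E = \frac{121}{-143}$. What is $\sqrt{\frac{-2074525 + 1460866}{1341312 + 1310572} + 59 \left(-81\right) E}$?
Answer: $\frac{\sqrt{1201426672835565267}}{17237246} \approx 63.589$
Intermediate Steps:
$E = - \frac{11}{13}$ ($E = 121 \left(- \frac{1}{143}\right) = - \frac{11}{13} \approx -0.84615$)
$\sqrt{\frac{-2074525 + 1460866}{1341312 + 1310572} + 59 \left(-81\right) E} = \sqrt{\frac{-2074525 + 1460866}{1341312 + 1310572} + 59 \left(-81\right) \left(- \frac{11}{13}\right)} = \sqrt{- \frac{613659}{2651884} - - \frac{52569}{13}} = \sqrt{\left(-613659\right) \frac{1}{2651884} + \frac{52569}{13}} = \sqrt{- \frac{613659}{2651884} + \frac{52569}{13}} = \sqrt{\frac{139398912429}{34474492}} = \frac{\sqrt{1201426672835565267}}{17237246}$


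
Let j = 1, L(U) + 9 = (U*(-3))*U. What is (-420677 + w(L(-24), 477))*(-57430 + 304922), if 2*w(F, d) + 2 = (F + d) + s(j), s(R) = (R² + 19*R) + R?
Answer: -104267760870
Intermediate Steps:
L(U) = -9 - 3*U² (L(U) = -9 + (U*(-3))*U = -9 + (-3*U)*U = -9 - 3*U²)
s(R) = R² + 20*R
w(F, d) = 19/2 + F/2 + d/2 (w(F, d) = -1 + ((F + d) + 1*(20 + 1))/2 = -1 + ((F + d) + 1*21)/2 = -1 + ((F + d) + 21)/2 = -1 + (21 + F + d)/2 = -1 + (21/2 + F/2 + d/2) = 19/2 + F/2 + d/2)
(-420677 + w(L(-24), 477))*(-57430 + 304922) = (-420677 + (19/2 + (-9 - 3*(-24)²)/2 + (½)*477))*(-57430 + 304922) = (-420677 + (19/2 + (-9 - 3*576)/2 + 477/2))*247492 = (-420677 + (19/2 + (-9 - 1728)/2 + 477/2))*247492 = (-420677 + (19/2 + (½)*(-1737) + 477/2))*247492 = (-420677 + (19/2 - 1737/2 + 477/2))*247492 = (-420677 - 1241/2)*247492 = -842595/2*247492 = -104267760870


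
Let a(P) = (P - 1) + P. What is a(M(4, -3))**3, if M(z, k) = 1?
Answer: 1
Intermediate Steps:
a(P) = -1 + 2*P (a(P) = (-1 + P) + P = -1 + 2*P)
a(M(4, -3))**3 = (-1 + 2*1)**3 = (-1 + 2)**3 = 1**3 = 1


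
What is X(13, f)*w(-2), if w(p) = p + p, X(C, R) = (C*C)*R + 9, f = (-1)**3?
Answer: 640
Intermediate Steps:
f = -1
X(C, R) = 9 + R*C**2 (X(C, R) = C**2*R + 9 = R*C**2 + 9 = 9 + R*C**2)
w(p) = 2*p
X(13, f)*w(-2) = (9 - 1*13**2)*(2*(-2)) = (9 - 1*169)*(-4) = (9 - 169)*(-4) = -160*(-4) = 640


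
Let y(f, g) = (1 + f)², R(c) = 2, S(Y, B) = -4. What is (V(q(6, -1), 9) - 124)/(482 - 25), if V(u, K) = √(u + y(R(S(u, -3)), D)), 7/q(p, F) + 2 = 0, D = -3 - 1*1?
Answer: -124/457 + √22/914 ≈ -0.26620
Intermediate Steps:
D = -4 (D = -3 - 1 = -4)
q(p, F) = -7/2 (q(p, F) = 7/(-2 + 0) = 7/(-2) = 7*(-½) = -7/2)
V(u, K) = √(9 + u) (V(u, K) = √(u + (1 + 2)²) = √(u + 3²) = √(u + 9) = √(9 + u))
(V(q(6, -1), 9) - 124)/(482 - 25) = (√(9 - 7/2) - 124)/(482 - 25) = (√(11/2) - 124)/457 = (√22/2 - 124)*(1/457) = (-124 + √22/2)*(1/457) = -124/457 + √22/914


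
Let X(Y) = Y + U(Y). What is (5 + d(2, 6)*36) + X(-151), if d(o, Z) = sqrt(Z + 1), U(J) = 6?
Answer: -140 + 36*sqrt(7) ≈ -44.753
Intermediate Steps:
d(o, Z) = sqrt(1 + Z)
X(Y) = 6 + Y (X(Y) = Y + 6 = 6 + Y)
(5 + d(2, 6)*36) + X(-151) = (5 + sqrt(1 + 6)*36) + (6 - 151) = (5 + sqrt(7)*36) - 145 = (5 + 36*sqrt(7)) - 145 = -140 + 36*sqrt(7)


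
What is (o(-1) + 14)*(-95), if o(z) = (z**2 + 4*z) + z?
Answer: -950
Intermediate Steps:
o(z) = z**2 + 5*z
(o(-1) + 14)*(-95) = (-(5 - 1) + 14)*(-95) = (-1*4 + 14)*(-95) = (-4 + 14)*(-95) = 10*(-95) = -950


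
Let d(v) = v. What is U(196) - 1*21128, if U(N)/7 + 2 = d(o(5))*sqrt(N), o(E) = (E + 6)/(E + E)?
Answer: -105171/5 ≈ -21034.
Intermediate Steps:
o(E) = (6 + E)/(2*E) (o(E) = (6 + E)/((2*E)) = (6 + E)*(1/(2*E)) = (6 + E)/(2*E))
U(N) = -14 + 77*sqrt(N)/10 (U(N) = -14 + 7*(((1/2)*(6 + 5)/5)*sqrt(N)) = -14 + 7*(((1/2)*(1/5)*11)*sqrt(N)) = -14 + 7*(11*sqrt(N)/10) = -14 + 77*sqrt(N)/10)
U(196) - 1*21128 = (-14 + 77*sqrt(196)/10) - 1*21128 = (-14 + (77/10)*14) - 21128 = (-14 + 539/5) - 21128 = 469/5 - 21128 = -105171/5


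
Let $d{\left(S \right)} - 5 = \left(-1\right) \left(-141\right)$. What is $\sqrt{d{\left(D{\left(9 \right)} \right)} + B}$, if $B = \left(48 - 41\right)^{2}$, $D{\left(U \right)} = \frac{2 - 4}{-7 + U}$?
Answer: $\sqrt{195} \approx 13.964$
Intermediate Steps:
$D{\left(U \right)} = - \frac{2}{-7 + U}$
$B = 49$ ($B = 7^{2} = 49$)
$d{\left(S \right)} = 146$ ($d{\left(S \right)} = 5 - -141 = 5 + 141 = 146$)
$\sqrt{d{\left(D{\left(9 \right)} \right)} + B} = \sqrt{146 + 49} = \sqrt{195}$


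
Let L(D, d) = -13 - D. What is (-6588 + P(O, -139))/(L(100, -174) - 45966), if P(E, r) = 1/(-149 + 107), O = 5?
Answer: 276697/1935318 ≈ 0.14297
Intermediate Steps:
P(E, r) = -1/42 (P(E, r) = 1/(-42) = -1/42)
(-6588 + P(O, -139))/(L(100, -174) - 45966) = (-6588 - 1/42)/((-13 - 1*100) - 45966) = -276697/(42*((-13 - 100) - 45966)) = -276697/(42*(-113 - 45966)) = -276697/42/(-46079) = -276697/42*(-1/46079) = 276697/1935318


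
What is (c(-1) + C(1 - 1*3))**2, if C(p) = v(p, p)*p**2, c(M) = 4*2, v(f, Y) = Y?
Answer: 0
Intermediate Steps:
c(M) = 8
C(p) = p**3 (C(p) = p*p**2 = p**3)
(c(-1) + C(1 - 1*3))**2 = (8 + (1 - 1*3)**3)**2 = (8 + (1 - 3)**3)**2 = (8 + (-2)**3)**2 = (8 - 8)**2 = 0**2 = 0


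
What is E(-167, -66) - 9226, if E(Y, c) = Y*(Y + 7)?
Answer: 17494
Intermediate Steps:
E(Y, c) = Y*(7 + Y)
E(-167, -66) - 9226 = -167*(7 - 167) - 9226 = -167*(-160) - 9226 = 26720 - 9226 = 17494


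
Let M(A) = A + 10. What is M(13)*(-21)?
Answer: -483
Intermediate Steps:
M(A) = 10 + A
M(13)*(-21) = (10 + 13)*(-21) = 23*(-21) = -483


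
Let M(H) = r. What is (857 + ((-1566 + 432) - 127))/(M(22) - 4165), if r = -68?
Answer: 404/4233 ≈ 0.095441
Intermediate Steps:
M(H) = -68
(857 + ((-1566 + 432) - 127))/(M(22) - 4165) = (857 + ((-1566 + 432) - 127))/(-68 - 4165) = (857 + (-1134 - 127))/(-4233) = (857 - 1261)*(-1/4233) = -404*(-1/4233) = 404/4233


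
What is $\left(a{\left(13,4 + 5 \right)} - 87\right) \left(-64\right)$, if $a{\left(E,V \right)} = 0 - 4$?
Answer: $5824$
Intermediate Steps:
$a{\left(E,V \right)} = -4$ ($a{\left(E,V \right)} = 0 - 4 = -4$)
$\left(a{\left(13,4 + 5 \right)} - 87\right) \left(-64\right) = \left(-4 - 87\right) \left(-64\right) = \left(-91\right) \left(-64\right) = 5824$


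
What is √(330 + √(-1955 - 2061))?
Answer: √(330 + 4*I*√251) ≈ 18.249 + 1.7363*I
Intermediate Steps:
√(330 + √(-1955 - 2061)) = √(330 + √(-4016)) = √(330 + 4*I*√251)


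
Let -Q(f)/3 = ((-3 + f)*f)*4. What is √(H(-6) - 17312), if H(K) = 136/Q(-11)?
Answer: I*√923789559/231 ≈ 131.58*I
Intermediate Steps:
Q(f) = -12*f*(-3 + f) (Q(f) = -3*(-3 + f)*f*4 = -3*f*(-3 + f)*4 = -12*f*(-3 + f))
H(K) = -17/231 (H(K) = 136/((12*(-11)*(3 - 1*(-11)))) = 136/((12*(-11)*(3 + 11))) = 136/((12*(-11)*14)) = 136/(-1848) = 136*(-1/1848) = -17/231)
√(H(-6) - 17312) = √(-17/231 - 17312) = √(-3999089/231) = I*√923789559/231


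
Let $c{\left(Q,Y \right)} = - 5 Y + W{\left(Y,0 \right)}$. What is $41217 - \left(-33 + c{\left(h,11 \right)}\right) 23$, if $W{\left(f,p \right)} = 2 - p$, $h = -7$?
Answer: $43195$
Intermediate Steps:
$c{\left(Q,Y \right)} = 2 - 5 Y$ ($c{\left(Q,Y \right)} = - 5 Y + \left(2 - 0\right) = - 5 Y + \left(2 + 0\right) = - 5 Y + 2 = 2 - 5 Y$)
$41217 - \left(-33 + c{\left(h,11 \right)}\right) 23 = 41217 - \left(-33 + \left(2 - 55\right)\right) 23 = 41217 - \left(-33 - 53\right) 23 = 41217 - \left(-86\right) 23 = 41217 - -1978 = 41217 + 1978 = 43195$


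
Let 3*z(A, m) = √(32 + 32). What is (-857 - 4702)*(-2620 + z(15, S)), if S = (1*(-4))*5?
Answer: 14549756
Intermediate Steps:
S = -20 (S = -4*5 = -20)
z(A, m) = 8/3 (z(A, m) = √(32 + 32)/3 = √64/3 = (⅓)*8 = 8/3)
(-857 - 4702)*(-2620 + z(15, S)) = (-857 - 4702)*(-2620 + 8/3) = -5559*(-7852/3) = 14549756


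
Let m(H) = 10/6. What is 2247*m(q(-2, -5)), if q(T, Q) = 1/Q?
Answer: 3745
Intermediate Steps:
m(H) = 5/3 (m(H) = 10*(1/6) = 5/3)
2247*m(q(-2, -5)) = 2247*(5/3) = 3745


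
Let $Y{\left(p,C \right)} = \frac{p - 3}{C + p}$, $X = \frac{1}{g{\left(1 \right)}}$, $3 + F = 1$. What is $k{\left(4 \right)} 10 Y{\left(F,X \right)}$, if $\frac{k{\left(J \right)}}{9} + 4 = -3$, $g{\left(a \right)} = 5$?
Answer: $-1750$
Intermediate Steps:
$F = -2$ ($F = -3 + 1 = -2$)
$k{\left(J \right)} = -63$ ($k{\left(J \right)} = -36 + 9 \left(-3\right) = -36 - 27 = -63$)
$X = \frac{1}{5} \approx 0.2$
$Y{\left(p,C \right)} = \frac{-3 + p}{C + p}$
$k{\left(4 \right)} 10 Y{\left(F,X \right)} = \left(-63\right) 10 \frac{-3 - 2}{\frac{1}{5} - 2} = - 630 \frac{1}{- \frac{9}{5}} \left(-5\right) = - 630 \left(\left(- \frac{5}{9}\right) \left(-5\right)\right) = \left(-630\right) \frac{25}{9} = -1750$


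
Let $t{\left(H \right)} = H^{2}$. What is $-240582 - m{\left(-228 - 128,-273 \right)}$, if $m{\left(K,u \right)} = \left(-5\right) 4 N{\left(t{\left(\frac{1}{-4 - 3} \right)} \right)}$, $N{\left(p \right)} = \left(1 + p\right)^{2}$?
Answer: $- \frac{577587382}{2401} \approx -2.4056 \cdot 10^{5}$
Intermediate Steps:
$m{\left(K,u \right)} = - \frac{50000}{2401}$ ($m{\left(K,u \right)} = \left(-5\right) 4 \left(1 + \left(\frac{1}{-4 - 3}\right)^{2}\right)^{2} = - 20 \left(1 + \left(\frac{1}{-7}\right)^{2}\right)^{2} = - 20 \left(1 + \left(- \frac{1}{7}\right)^{2}\right)^{2} = - 20 \left(1 + \frac{1}{49}\right)^{2} = - 20 \left(\frac{50}{49}\right)^{2} = \left(-20\right) \frac{2500}{2401} = - \frac{50000}{2401}$)
$-240582 - m{\left(-228 - 128,-273 \right)} = -240582 - - \frac{50000}{2401} = -240582 + \frac{50000}{2401} = - \frac{577587382}{2401}$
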